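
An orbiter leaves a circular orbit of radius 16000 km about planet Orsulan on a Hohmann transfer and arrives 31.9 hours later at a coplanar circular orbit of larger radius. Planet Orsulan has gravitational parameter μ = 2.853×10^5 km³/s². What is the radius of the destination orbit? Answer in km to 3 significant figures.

r₂ = 1.29×10^5 km

Transfer time t = 31.9 hours = 1.1484×10^5 s, and t = π√(a_t³/μ).
So a_t = (μ t²/π²)^(1/3) = (2.853×10^5 × (1.1484×10^5)² / π²)^(1/3) = 72510 km.
Since a_t = (r₁ + r₂)/2, r₂ = 2a_t − r₁ = 2×72510 − 16000 = 1.2902×10^5 km.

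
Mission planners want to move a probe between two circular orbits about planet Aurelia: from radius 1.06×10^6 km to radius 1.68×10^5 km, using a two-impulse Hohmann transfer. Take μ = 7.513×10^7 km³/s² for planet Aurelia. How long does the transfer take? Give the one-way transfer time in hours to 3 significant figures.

t = 48.4 hours

Semi-major axis of the transfer orbit: a_t = (1.060×10^6 + 1.680×10^5)/2 = 6.140×10^5 km.
By Kepler's third law the transfer-orbit period is T = 2π√(a_t³/μ), so t = T/2 = 1.744×10^5 s.
Converting: 1.744×10^5 s ÷ 3600 s/hour = 48.4 hours.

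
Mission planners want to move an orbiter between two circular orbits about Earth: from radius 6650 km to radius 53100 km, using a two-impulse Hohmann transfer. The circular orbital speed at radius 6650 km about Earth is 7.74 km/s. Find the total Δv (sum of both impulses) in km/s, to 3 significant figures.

From the circular-orbit relation v² = μ/r at r = 6650 km: μ = v²r = (7.74)² × 6650 = 3.98386×10^5 km³/s².
Transfer-ellipse semi-major axis a_t = (r₁ + r₂)/2 = (6650 + 53100)/2 = 29875 km.
At r₁ the circular-orbit speed is v₁ = √(μ/r₁) = 7.7400 km/s.
On the transfer ellipse at r₁, v² = μ(2/r − 1/a) gives v_p = √[μ(2/r₁ − 1/a_t)] = 10.319 km/s.
First burn Δv₁ = |v_p − v₁| = 2.579 km/s.
At r₂, v₂ = √(μ/r₂) = 2.739 km/s.
Transfer-orbit speed at r₂: v_a = √[μ(2/r₂ − 1/a_t)] = 1.292 km/s.
Second burn Δv₂ = |v₂ − v_a| = 1.447 km/s.
Δv = Δv₁ + Δv₂ = 2.579 + 1.447 = 4.026 km/s.

Δv = 4.03 km/s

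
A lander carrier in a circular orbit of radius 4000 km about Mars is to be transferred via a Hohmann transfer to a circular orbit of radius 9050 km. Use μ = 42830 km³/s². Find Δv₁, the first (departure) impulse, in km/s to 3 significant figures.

Δv₁ = 0.581 km/s

Semi-major axis of the transfer orbit: a_t = (4000 + 9050)/2 = 6525 km.
On the circular orbit at r = 4000 km, v_c = √(μ/r) = 3.2722 km/s.
Transfer-orbit speed at the same r (vis-viva, a = a_t): v_t = √[μ(2/r − 1/a_t)] = 3.8537 km/s.
Δv₁ = |v_t − v_c| = |3.8537 − 3.2722| = 0.5815 km/s.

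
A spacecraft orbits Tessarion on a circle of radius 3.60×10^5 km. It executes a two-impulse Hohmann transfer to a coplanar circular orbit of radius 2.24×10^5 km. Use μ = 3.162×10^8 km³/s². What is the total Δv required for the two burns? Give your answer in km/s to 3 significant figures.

Δv = 7.83 km/s

The Hohmann ellipse has a_t = (r₁ + r₂)/2 = 2.920×10^5 km.
At r₁ the circular-orbit speed is v₁ = √(μ/r₁) = 29.6367 km/s.
Transfer-orbit speed at r₁ (vis-viva): v_a = √[μ(2/r₁ − 1/a_t)] = 25.9575 km/s.
First burn Δv₁ = |v_a − v₁| = 3.679 km/s.
At r₂, v₂ = √(μ/r₂) = 37.571 km/s.
Transfer-orbit speed at r₂: v_p = √[μ(2/r₂ − 1/a_t)] = 41.717 km/s.
Second burn Δv₂ = |v₂ − v_p| = 4.146 km/s.
Δv = Δv₁ + Δv₂ = 3.679 + 4.146 = 7.825 km/s.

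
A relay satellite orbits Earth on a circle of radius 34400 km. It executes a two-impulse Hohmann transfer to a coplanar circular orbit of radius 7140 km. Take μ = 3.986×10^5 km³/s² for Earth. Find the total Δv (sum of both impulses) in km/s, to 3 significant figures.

Δv = 3.55 km/s

The Hohmann ellipse has a_t = (r₁ + r₂)/2 = 20770 km.
At r₁ the circular-orbit speed is v₁ = √(μ/r₁) = 3.404 km/s.
Transfer-orbit speed at r₁ (v² = μ(2/r − 1/a)): v_a = √[μ(2/r₁ − 1/a_t)] = 1.996 km/s.
First burn Δv₁ = |v_a − v₁| = 1.408 km/s.
Circular speed at r₂: v₂ = √(μ/r₂) = 7.472 km/s.
Transfer-orbit speed at r₂: v_p = √[μ(2/r₂ − 1/a_t)] = 9.616 km/s.
Second burn Δv₂ = |v₂ − v_p| = 2.144 km/s.
Δv = Δv₁ + Δv₂ = 1.408 + 2.144 = 3.552 km/s.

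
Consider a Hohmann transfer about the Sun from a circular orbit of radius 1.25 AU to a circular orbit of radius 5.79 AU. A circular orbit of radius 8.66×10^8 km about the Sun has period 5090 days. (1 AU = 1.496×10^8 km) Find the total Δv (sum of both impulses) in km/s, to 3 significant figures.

Δv = 12.5 km/s

From Kepler's third law T² = 4π²r³/μ at r = 8.66×10^8 km, T = 5090 days = 5090 × 86400 s = 4.39776×10^8 s: μ = 4π²r³/T² = 1.32572×10^11 km³/s².
In km: r₁ = 1.25 × 1.496×10^8 = 1.870×10^8 km; r₂ = 5.79 × 1.496×10^8 = 8.66184×10^8 km.
Transfer-ellipse semi-major axis a_t = (r₁ + r₂)/2 = (1.870×10^8 + 8.66184×10^8)/2 = 5.26592×10^8 km.
At r₁ the circular-orbit speed is v₁ = √(μ/r₁) = 26.626 km/s.
Transfer-orbit speed at r₁ (vis-viva): v_p = √[μ(2/r₁ − 1/a_t)] = 34.149 km/s.
First burn Δv₁ = |v_p − v₁| = 7.523 km/s.
Circular speed at r₂: v₂ = √(μ/r₂) = 12.371 km/s.
Transfer-orbit speed at r₂: v_a = √[μ(2/r₂ − 1/a_t)] = 7.3723 km/s.
Second burn Δv₂ = |v₂ − v_a| = 4.999 km/s.
Total Δv = Δv₁ + Δv₂ = 12.52 km/s.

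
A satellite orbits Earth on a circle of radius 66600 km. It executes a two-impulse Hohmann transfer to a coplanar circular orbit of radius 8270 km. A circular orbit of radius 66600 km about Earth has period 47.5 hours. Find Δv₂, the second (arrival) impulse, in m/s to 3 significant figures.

From Kepler's third law T² = 4π²r³/μ at r = 66600 km, T = 47.5 hours = 47.5 × 3600 s = 1.710×10^5 s: μ = 4π²r³/T² = 3.98832×10^5 km³/s².
Semi-major axis of the transfer orbit: a_t = (66600 + 8270)/2 = 37435 km.
On the circular orbit at r = 8270 km, v_c = √(μ/r) = 6.945 km/s.
Vis-viva on the transfer ellipse at r = 8270 km gives v_t = √[μ(2/r − 1/a_t)] = 9.263 km/s.
Δv₂ = |v_t − v_c| = |9.263 − 6.945| = 2.318 km/s.

Δv₂ = 2320 m/s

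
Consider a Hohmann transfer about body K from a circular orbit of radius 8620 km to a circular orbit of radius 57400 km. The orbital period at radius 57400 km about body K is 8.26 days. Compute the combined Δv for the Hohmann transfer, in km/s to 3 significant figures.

From Kepler's third law T² = 4π²r³/μ at r = 57400 km, T = 8.26 days = 8.26 × 86400 s = 7.13664×10^5 s: μ = 4π²r³/T² = 14659.1 km³/s².
Transfer-ellipse semi-major axis a_t = (r₁ + r₂)/2 = (8620 + 57400)/2 = 33010 km.
Circular speed at r₁: v₁ = √(μ/r₁) = √(14659.1/8620) = 1.304068 km/s.
On the transfer ellipse at r₁, v² = μ(2/r − 1/a) gives v_p = √[μ(2/r₁ − 1/a_t)] = 1.719624 km/s.
First burn Δv₁ = |v_p − v₁| = 0.4156 km/s.
At r₂, v₂ = √(μ/r₂) = 0.50536 km/s.
Transfer-orbit speed at r₂: v_a = √[μ(2/r₂ − 1/a_t)] = 0.25824 km/s.
Second burn Δv₂ = |v₂ − v_a| = 0.2471 km/s.
Total Δv = Δv₁ + Δv₂ = 0.6627 km/s.

Δv = 0.663 km/s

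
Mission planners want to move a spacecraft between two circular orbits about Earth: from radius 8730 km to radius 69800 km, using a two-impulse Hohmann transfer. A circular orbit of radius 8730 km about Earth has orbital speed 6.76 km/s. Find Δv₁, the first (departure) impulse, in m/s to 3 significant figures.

Δv₁ = 2250 m/s

From the circular-orbit relation v² = μ/r at r = 8730 km: μ = v²r = (6.76)² × 8730 = 3.98940×10^5 km³/s².
Semi-major axis of the transfer orbit: a_t = (8730 + 69800)/2 = 39265 km.
On the circular orbit at r = 8730 km, v_c = √(μ/r) = 6.760 km/s.
Transfer-orbit speed at the same r (vis-viva, a = a_t): v_t = √[μ(2/r − 1/a_t)] = 9.013 km/s.
Δv₁ = |v_t − v_c| = |9.013 − 6.760| = 2.253 km/s.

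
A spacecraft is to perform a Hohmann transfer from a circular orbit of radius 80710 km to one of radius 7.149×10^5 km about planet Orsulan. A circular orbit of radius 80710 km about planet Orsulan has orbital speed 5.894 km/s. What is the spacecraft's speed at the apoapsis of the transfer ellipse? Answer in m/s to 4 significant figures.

From the circular-orbit relation v² = μ/r at r = 80710 km: μ = v²r = (5.894)² × 80710 = 2.80380×10^6 km³/s².
Transfer-ellipse semi-major axis a_t = (r₁ + r₂)/2 = (80710 + 7.149×10^5)/2 = 3.97805×10^5 km.
At apoapsis, r = 7.149×10^5 km.
From the vis-viva equation, v = √[μ(2/r − 1/a_t)] = 0.8920 km/s.

v = 892.0 m/s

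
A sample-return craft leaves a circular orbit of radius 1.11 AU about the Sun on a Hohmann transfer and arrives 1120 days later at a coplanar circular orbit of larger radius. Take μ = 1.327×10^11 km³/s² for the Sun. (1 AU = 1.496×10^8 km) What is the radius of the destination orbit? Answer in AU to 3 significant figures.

r₂ = 5.59 AU

In km: r₁ = 1.11 × 1.496×10^8 = 1.66056×10^8 km.
Transfer time t = 1120 days = 9.6768×10^7 s, and t = π√(a_t³/μ).
So a_t = (μ t²/π²)^(1/3) = (1.327×10^11 × (9.6768×10^7)² / π²)^(1/3) = 5.0120×10^8 km.
Since a_t = (r₁ + r₂)/2, r₂ = 2a_t − r₁ = 2×5.0120×10^8 − 1.66056×10^8 = 8.36344×10^8 km.
In AU: r₂ = 8.36344×10^8 / 1.496×10^8 = 5.59 AU.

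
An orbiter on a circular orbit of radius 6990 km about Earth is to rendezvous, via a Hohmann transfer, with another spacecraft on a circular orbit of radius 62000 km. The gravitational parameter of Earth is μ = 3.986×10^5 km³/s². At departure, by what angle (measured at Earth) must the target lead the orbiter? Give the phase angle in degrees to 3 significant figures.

The Hohmann ellipse has a_t = (r₁ + r₂)/2 = 34495 km.
The half-period of the transfer ellipse is t = π√(a_t³/μ) = 31880 s.
Target angular speed ω₂ = √(μ/r₂³) = 4.0896×10^-5 rad/s.
Angle swept by the target during transfer: ω₂·t = 1.3038 rad = 74.70°.
Arrival is 180° from departure on the ellipse, so φ = 180° − 74.70° = 105°.

φ = 105°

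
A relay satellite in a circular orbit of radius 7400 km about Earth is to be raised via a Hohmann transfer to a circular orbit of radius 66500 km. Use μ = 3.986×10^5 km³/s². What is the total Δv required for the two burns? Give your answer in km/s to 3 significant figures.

Δv = 3.86 km/s

Transfer-ellipse semi-major axis a_t = (r₁ + r₂)/2 = (7400 + 66500)/2 = 36950 km.
At r₁ the circular-orbit speed is v₁ = √(μ/r₁) = 7.339269 km/s.
On the transfer ellipse at r₁, vis-viva equation gives v_p = √[μ(2/r₁ − 1/a_t)] = 9.845922 km/s.
First burn Δv₁ = |v_p − v₁| = 2.5067 km/s.
At r₂, v₂ = √(μ/r₂) = 2.44826 km/s.
Transfer-orbit speed at r₂: v_a = √[μ(2/r₂ − 1/a_t)] = 1.09564 km/s.
Second burn Δv₂ = |v₂ − v_a| = 1.3526 km/s.
Δv = Δv₁ + Δv₂ = 2.5067 + 1.3526 = 3.859 km/s.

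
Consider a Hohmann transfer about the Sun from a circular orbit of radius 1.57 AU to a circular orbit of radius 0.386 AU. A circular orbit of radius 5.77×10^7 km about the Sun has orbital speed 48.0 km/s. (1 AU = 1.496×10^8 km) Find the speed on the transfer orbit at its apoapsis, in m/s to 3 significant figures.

v = 14900 m/s

From the circular-orbit relation v² = μ/r at r = 5.77×10^7 km: μ = v²r = (48.0)² × 5.77×10^7 = 1.32941×10^11 km³/s².
In km: r₁ = 1.57 × 1.496×10^8 = 2.34872×10^8 km; r₂ = 0.386 × 1.496×10^8 = 5.77456×10^7 km.
Semi-major axis of the transfer orbit: a_t = (2.34872×10^8 + 5.77456×10^7)/2 = 1.463088×10^8 km.
At apoapsis, r = 2.34872×10^8 km.
Vis-viva: v = √[μ(2/r − 1/a_t)] = √[1.32941×10^11 × (2/2.34872×10^8 − 1/1.463088×10^8)] = 14.95 km/s.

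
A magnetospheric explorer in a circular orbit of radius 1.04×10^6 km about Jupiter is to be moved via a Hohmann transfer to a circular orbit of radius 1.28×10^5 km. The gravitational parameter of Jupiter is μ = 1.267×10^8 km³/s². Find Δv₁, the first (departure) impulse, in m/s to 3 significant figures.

Δv₁ = 5870 m/s

Semi-major axis of the transfer orbit: a_t = (1.040×10^6 + 1.280×10^5)/2 = 5.840×10^5 km.
On the circular orbit at r = 1.040×10^6 km, v_c = √(μ/r) = 11.0375 km/s.
Vis-viva on the transfer ellipse at r = 1.040×10^6 km gives v_t = √[μ(2/r − 1/a_t)] = 5.16738 km/s.
Δv₁ = |v_t − v_c| = |5.16738 − 11.0375| = 5.870 km/s.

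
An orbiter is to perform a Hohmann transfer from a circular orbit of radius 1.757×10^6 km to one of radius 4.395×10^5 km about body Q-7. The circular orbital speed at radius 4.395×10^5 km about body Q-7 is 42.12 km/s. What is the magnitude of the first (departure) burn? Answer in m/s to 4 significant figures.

Δv₁ = 7740 m/s

From the circular-orbit relation v² = μ/r at r = 4.395×10^5 km: μ = v²r = (42.12)² × 4.395×10^5 = 7.79714×10^8 km³/s².
The Hohmann ellipse has a_t = (r₁ + r₂)/2 = 1.09825×10^6 km.
Circular speed at r = 1.757×10^6 km: v_c = √(μ/r) = 21.07 km/s.
Transfer-orbit speed at the same r (vis-viva, a = a_t): v_t = √[μ(2/r − 1/a_t)] = 13.33 km/s.
Δv₁ = |v_t − v_c| = |13.33 − 21.07| = 7.740 km/s.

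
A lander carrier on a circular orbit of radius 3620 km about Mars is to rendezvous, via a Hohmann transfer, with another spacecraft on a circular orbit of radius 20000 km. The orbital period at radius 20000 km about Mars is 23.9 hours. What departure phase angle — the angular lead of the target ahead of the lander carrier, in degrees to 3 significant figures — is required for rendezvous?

φ = 98.3°

From Kepler's third law T² = 4π²r³/μ at r = 20000 km, T = 23.9 hours = 23.9 × 3600 s = 86040 s: μ = 4π²r³/T² = 42662.8 km³/s².
The Hohmann ellipse has a_t = (r₁ + r₂)/2 = 11810 km.
Transfer time t = π√(a_t³/μ) = 19520 s.
The target's mean motion on its circular orbit is ω₂ = √(μ/r₂³) = 7.303×10^-5 rad/s.
Angle swept by the target during transfer: ω₂·t = 1.4255 rad = 81.68°.
Arrival is 180° from departure on the ellipse, so φ = 180° − 81.68° = 98.3°.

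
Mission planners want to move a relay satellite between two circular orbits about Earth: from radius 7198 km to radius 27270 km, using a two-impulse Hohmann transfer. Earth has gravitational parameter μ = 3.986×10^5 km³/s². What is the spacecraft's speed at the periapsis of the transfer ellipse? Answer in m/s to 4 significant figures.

Semi-major axis of the transfer orbit: a_t = (7198 + 27270)/2 = 17234 km.
The periapsis of the transfer ellipse is at r = 7198 km.
Applying v² = μ(2/r − 1/a_t): v = 9.361 km/s.

v = 9361 m/s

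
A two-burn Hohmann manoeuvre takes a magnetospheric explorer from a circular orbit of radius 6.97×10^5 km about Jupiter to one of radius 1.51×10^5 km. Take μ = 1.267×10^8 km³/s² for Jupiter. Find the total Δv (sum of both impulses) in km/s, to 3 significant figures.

Δv = 13.6 km/s

Transfer-ellipse semi-major axis a_t = (r₁ + r₂)/2 = (6.970×10^5 + 1.510×10^5)/2 = 4.240×10^5 km.
Circular speed at r₁: v₁ = √(μ/r₁) = √(1.267×10^8/6.970×10^5) = 13.483 km/s.
On the transfer ellipse at r₁, vis-viva gives v_a = √[μ(2/r₁ − 1/a_t)] = 8.0460 km/s.
First burn Δv₁ = |v_a − v₁| = 5.437 km/s.
At r₂, v₂ = √(μ/r₂) = 28.96675 km/s.
Transfer-orbit speed at r₂: v_p = √[μ(2/r₂ − 1/a_t)] = 37.13926 km/s.
Second burn Δv₂ = |v₂ − v_p| = 8.173 km/s.
Total Δv = Δv₁ + Δv₂ = 13.61 km/s.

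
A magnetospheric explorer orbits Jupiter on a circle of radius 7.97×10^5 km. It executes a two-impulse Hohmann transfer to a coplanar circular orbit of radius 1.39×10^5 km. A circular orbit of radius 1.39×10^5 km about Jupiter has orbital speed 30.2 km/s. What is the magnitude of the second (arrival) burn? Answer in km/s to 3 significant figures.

From the circular-orbit relation v² = μ/r at r = 1.39×10^5 km: μ = v²r = (30.2)² × 1.39×10^5 = 1.26774×10^8 km³/s².
The Hohmann ellipse has a_t = (r₁ + r₂)/2 = 4.680×10^5 km.
Circular speed at r = 1.390×10^5 km: v_c = √(μ/r) = 30.200 km/s.
Transfer-orbit speed at the same r (vis-viva, a = a_t): v_t = √[μ(2/r − 1/a_t)] = 39.411 km/s.
Δv₂ = |v_t − v_c| = |39.411 − 30.200| = 9.211 km/s.

Δv₂ = 9.21 km/s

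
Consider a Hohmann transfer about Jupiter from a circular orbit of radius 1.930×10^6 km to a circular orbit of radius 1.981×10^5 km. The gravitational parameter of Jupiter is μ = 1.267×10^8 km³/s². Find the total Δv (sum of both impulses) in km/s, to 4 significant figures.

Transfer-ellipse semi-major axis a_t = (r₁ + r₂)/2 = (1.930×10^6 + 1.981×10^5)/2 = 1.06405×10^6 km.
Circular speed at r₁: v₁ = √(μ/r₁) = √(1.267×10^8/1.930×10^6) = 8.102 km/s.
On the transfer ellipse at r₁, vis-viva gives v_a = √[μ(2/r₁ − 1/a_t)] = 3.496 km/s.
First burn Δv₁ = |v_a − v₁| = 4.606 km/s.
Circular speed at r₂: v₂ = √(μ/r₂) = 25.29 km/s.
Transfer-orbit speed at r₂: v_p = √[μ(2/r₂ − 1/a_t)] = 34.06 km/s.
Second burn Δv₂ = |v₂ − v_p| = 8.770 km/s.
Δv = Δv₁ + Δv₂ = 4.606 + 8.770 = 13.38 km/s.

Δv = 13.38 km/s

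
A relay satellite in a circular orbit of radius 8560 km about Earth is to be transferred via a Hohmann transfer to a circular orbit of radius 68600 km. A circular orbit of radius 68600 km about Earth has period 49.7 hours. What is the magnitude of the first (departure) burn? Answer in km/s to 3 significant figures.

Δv₁ = 2.27 km/s

From Kepler's third law T² = 4π²r³/μ at r = 68600 km, T = 49.7 hours = 49.7 × 3600 s = 1.7892×10^5 s: μ = 4π²r³/T² = 3.98120×10^5 km³/s².
Semi-major axis of the transfer orbit: a_t = (8560 + 68600)/2 = 38580 km.
Circular speed at r = 8560 km: v_c = √(μ/r) = 6.820 km/s.
Vis-viva on the transfer ellipse at r = 8560 km gives v_t = √[μ(2/r − 1/a_t)] = 9.094 km/s.
Δv₁ = |v_t − v_c| = |9.094 − 6.820| = 2.274 km/s.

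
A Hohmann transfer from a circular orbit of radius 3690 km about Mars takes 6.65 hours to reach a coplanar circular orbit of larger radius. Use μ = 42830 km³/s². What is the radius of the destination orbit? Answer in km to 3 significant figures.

Transfer time t = 6.65 hours = 23940 s, and t = π√(a_t³/μ).
So a_t = (μ t²/π²)^(1/3) = (42830 × (23940)² / π²)^(1/3) = 13549 km.
Since a_t = (r₁ + r₂)/2, r₂ = 2a_t − r₁ = 2×13549 − 3690 = 23408 km.

r₂ = 23400 km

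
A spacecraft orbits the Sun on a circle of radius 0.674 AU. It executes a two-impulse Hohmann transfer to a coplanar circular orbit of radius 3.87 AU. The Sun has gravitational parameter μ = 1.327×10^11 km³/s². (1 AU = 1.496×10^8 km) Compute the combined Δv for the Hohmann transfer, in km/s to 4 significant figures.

Δv = 17.96 km/s

In km: r₁ = 0.674 × 1.496×10^8 = 1.008304×10^8 km; r₂ = 3.87 × 1.496×10^8 = 5.78952×10^8 km.
The Hohmann ellipse has a_t = (r₁ + r₂)/2 = 3.398912×10^8 km.
Circular speed at r₁: v₁ = √(μ/r₁) = √(1.327×10^11/1.008304×10^8) = 36.28 km/s.
On the transfer ellipse at r₁, v² = μ(2/r − 1/a) gives v_p = √[μ(2/r₁ − 1/a_t)] = 47.35 km/s.
First burn Δv₁ = |v_p − v₁| = 11.07 km/s.
Circular speed at r₂: v₂ = √(μ/r₂) = 15.14 km/s.
Transfer-orbit speed at r₂: v_a = √[μ(2/r₂ − 1/a_t)] = 8.246 km/s.
Second burn Δv₂ = |v₂ − v_a| = 6.894 km/s.
Total Δv = Δv₁ + Δv₂ = 17.96 km/s.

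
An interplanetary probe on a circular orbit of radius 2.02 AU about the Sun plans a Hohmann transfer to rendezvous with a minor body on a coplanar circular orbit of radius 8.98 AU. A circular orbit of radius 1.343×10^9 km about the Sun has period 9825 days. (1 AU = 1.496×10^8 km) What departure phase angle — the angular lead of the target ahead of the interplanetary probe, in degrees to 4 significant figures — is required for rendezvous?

φ = 93.72°

From Kepler's third law T² = 4π²r³/μ at r = 1.343×10^9 km, T = 9825 days = 9825 × 86400 s = 8.4888×10^8 s: μ = 4π²r³/T² = 1.32707×10^11 km³/s².
In km: r₁ = 2.02 × 1.496×10^8 = 3.02192×10^8 km; r₂ = 8.98 × 1.496×10^8 = 1.343408×10^9 km.
Semi-major axis of the transfer orbit: a_t = (3.02192×10^8 + 1.343408×10^9)/2 = 8.228×10^8 km.
Transfer time t = π√(a_t³/μ) = 2.03537×10^8 s.
The target's mean motion on its circular orbit is ω₂ = √(μ/r₂³) = 7.39836×10^-9 rad/s.
Angle swept by the target during transfer: ω₂·t = 1.5058 rad = 86.28°.
Arrival is 180° from departure on the ellipse, so φ = 180° − 86.28° = 93.72°.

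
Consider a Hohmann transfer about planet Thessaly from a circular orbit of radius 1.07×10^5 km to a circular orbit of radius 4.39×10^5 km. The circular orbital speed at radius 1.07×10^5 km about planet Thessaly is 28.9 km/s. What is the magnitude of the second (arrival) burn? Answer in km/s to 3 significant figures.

From the circular-orbit relation v² = μ/r at r = 1.07×10^5 km: μ = v²r = (28.9)² × 1.07×10^5 = 8.93675×10^7 km³/s².
Semi-major axis of the transfer orbit: a_t = (1.070×10^5 + 4.390×10^5)/2 = 2.730×10^5 km.
Circular speed at r = 4.390×10^5 km: v_c = √(μ/r) = 14.2678 km/s.
Transfer-orbit speed at the same r (vis-viva, a = a_t): v_t = √[μ(2/r − 1/a_t)] = 8.93240 km/s.
Δv₂ = |v_t − v_c| = |8.93240 − 14.2678| = 5.335 km/s.

Δv₂ = 5.34 km/s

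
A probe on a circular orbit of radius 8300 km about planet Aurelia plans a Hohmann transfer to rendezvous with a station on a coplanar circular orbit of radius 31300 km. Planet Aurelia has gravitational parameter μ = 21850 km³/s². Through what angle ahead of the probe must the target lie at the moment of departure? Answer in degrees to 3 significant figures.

φ = 89.4°

Transfer-ellipse semi-major axis a_t = (r₁ + r₂)/2 = (8300 + 31300)/2 = 19800 km.
Transfer time t = π√(a_t³/μ) = 59213.7 s.
The target's mean motion on its circular orbit is ω₂ = √(μ/r₂³) = 2.66937×10^-5 rad/s.
Angle swept by the target during transfer: ω₂·t = 1.5806 rad = 90.56°.
The probe traverses 180° on the transfer ellipse, so the target must lead by 180° − 90.56° = 89.4°.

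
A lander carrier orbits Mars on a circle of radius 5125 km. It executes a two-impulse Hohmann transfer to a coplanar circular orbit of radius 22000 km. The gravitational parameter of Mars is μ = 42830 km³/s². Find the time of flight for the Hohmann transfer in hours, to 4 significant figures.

Semi-major axis of the transfer orbit: a_t = (5125 + 22000)/2 = 13562.5 km.
Half the transfer-orbit period gives t = π√(a_t³/μ) = 23976 s.
Converting: 23976 s ÷ 3600 s/hour = 6.660 hours.

t = 6.660 hours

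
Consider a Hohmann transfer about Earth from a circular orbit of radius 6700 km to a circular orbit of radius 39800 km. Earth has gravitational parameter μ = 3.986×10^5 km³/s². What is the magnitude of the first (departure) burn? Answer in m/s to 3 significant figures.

Δv₁ = 2380 m/s

Transfer-ellipse semi-major axis a_t = (r₁ + r₂)/2 = (6700 + 39800)/2 = 23250 km.
Circular speed at r = 6700 km: v_c = √(μ/r) = 7.71314 km/s.
Transfer-orbit speed at the same r (vis-viva, a = a_t): v_t = √[μ(2/r − 1/a_t)] = 10.0916 km/s.
Δv₁ = |v_t − v_c| = |10.0916 − 7.71314| = 2.378 km/s.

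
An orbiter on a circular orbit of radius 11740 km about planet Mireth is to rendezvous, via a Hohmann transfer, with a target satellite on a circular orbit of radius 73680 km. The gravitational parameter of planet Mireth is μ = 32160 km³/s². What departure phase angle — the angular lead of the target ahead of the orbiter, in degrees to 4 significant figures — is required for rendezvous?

φ = 100.6°

Transfer-ellipse semi-major axis a_t = (r₁ + r₂)/2 = (11740 + 73680)/2 = 42710 km.
Transfer time t = π√(a_t³/μ) = 1.5463×10^5 s.
The target's mean motion on its circular orbit is ω₂ = √(μ/r₂³) = 8.9667×10^-6 rad/s.
Angle swept by the target during transfer: ω₂·t = 1.3865 rad = 79.44°.
Arrival is 180° from departure on the ellipse, so φ = 180° − 79.44° = 100.6°.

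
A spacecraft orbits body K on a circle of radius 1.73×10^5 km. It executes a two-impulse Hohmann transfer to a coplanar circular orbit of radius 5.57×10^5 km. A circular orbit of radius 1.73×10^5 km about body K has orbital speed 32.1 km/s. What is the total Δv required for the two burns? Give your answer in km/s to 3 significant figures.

From the circular-orbit relation v² = μ/r at r = 1.73×10^5 km: μ = v²r = (32.1)² × 1.73×10^5 = 1.78261×10^8 km³/s².
Transfer-ellipse semi-major axis a_t = (r₁ + r₂)/2 = (1.730×10^5 + 5.570×10^5)/2 = 3.650×10^5 km.
Circular speed at r₁: v₁ = √(μ/r₁) = √(1.78261×10^8/1.730×10^5) = 32.100 km/s.
On the transfer ellipse at r₁, vis-viva gives v_p = √[μ(2/r₁ − 1/a_t)] = 39.654 km/s.
First burn Δv₁ = |v_p − v₁| = 7.554 km/s.
At r₂, v₂ = √(μ/r₂) = 17.8896 km/s.
Transfer-orbit speed at r₂: v_a = √[μ(2/r₂ − 1/a_t)] = 12.3162 km/s.
Second burn Δv₂ = |v₂ − v_a| = 5.573 km/s.
Δv = Δv₁ + Δv₂ = 7.554 + 5.573 = 13.13 km/s.

Δv = 13.1 km/s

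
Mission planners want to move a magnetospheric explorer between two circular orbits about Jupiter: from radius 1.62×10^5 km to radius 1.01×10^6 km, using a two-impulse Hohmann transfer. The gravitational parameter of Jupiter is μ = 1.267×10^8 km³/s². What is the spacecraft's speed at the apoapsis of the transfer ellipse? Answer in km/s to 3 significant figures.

Semi-major axis of the transfer orbit: a_t = (1.620×10^5 + 1.010×10^6)/2 = 5.860×10^5 km.
The apoapsis of the transfer ellipse is at r = 1.010×10^6 km.
From the vis-viva equation, v = √[μ(2/r − 1/a_t)] = 5.889 km/s.

v = 5.89 km/s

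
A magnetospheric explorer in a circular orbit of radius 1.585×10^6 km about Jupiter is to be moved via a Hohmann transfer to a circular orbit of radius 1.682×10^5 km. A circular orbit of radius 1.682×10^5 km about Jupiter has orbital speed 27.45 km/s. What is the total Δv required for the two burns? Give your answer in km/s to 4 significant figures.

From the circular-orbit relation v² = μ/r at r = 1.682×10^5 km: μ = v²r = (27.45)² × 1.682×10^5 = 1.26739×10^8 km³/s².
The Hohmann ellipse has a_t = (r₁ + r₂)/2 = 8.766×10^5 km.
At r₁ the circular-orbit speed is v₁ = √(μ/r₁) = 8.942 km/s.
On the transfer ellipse at r₁, v² = μ(2/r − 1/a) gives v_a = √[μ(2/r₁ − 1/a_t)] = 3.917 km/s.
First burn Δv₁ = |v_a − v₁| = 5.025 km/s.
Circular speed at r₂: v₂ = √(μ/r₂) = 27.450 km/s.
Transfer-orbit speed at r₂: v_p = √[μ(2/r₂ − 1/a_t)] = 36.911 km/s.
Second burn Δv₂ = |v₂ − v_p| = 9.461 km/s.
Δv = Δv₁ + Δv₂ = 5.025 + 9.461 = 14.49 km/s.

Δv = 14.49 km/s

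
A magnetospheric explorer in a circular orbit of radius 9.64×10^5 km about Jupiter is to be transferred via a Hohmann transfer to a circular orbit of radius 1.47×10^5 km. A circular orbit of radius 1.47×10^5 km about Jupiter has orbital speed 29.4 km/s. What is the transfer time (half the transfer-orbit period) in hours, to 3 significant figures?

t = 32.1 hours

From the circular-orbit relation v² = μ/r at r = 1.47×10^5 km: μ = v²r = (29.4)² × 1.47×10^5 = 1.27061×10^8 km³/s².
Transfer-ellipse semi-major axis a_t = (r₁ + r₂)/2 = (9.640×10^5 + 1.470×10^5)/2 = 5.555×10^5 km.
Half the transfer-orbit period gives t = π√(a_t³/μ) = 1.154×10^5 s.
Converting: 1.154×10^5 s ÷ 3600 s/hour = 32.1 hours.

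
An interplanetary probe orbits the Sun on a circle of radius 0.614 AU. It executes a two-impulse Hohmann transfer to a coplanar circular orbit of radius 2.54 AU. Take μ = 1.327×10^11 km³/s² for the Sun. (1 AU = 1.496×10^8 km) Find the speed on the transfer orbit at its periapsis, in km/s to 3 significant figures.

v = 48.2 km/s

In km: r₁ = 0.614 × 1.496×10^8 = 9.18544×10^7 km; r₂ = 2.54 × 1.496×10^8 = 3.79984×10^8 km.
Semi-major axis of the transfer orbit: a_t = (9.18544×10^7 + 3.79984×10^8)/2 = 2.359192×10^8 km.
The periapsis of the transfer ellipse is at r = 9.18544×10^7 km.
From the vis-viva equation, v = √[μ(2/r − 1/a_t)] = 48.24 km/s.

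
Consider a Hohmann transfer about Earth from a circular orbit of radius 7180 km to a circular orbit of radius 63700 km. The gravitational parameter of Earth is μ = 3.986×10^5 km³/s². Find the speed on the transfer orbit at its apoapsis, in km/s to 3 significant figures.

The Hohmann ellipse has a_t = (r₁ + r₂)/2 = 35440 km.
The apoapsis of the transfer ellipse is at r = 63700 km.
From the vis-viva equation, v = √[μ(2/r − 1/a_t)] = 1.126 km/s.

v = 1.13 km/s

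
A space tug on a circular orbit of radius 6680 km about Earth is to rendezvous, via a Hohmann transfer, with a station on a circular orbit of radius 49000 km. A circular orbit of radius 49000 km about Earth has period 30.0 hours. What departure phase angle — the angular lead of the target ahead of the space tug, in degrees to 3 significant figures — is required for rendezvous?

φ = 103°

From Kepler's third law T² = 4π²r³/μ at r = 49000 km, T = 30.0 hours = 30.0 × 3600 s = 1.080×10^5 s: μ = 4π²r³/T² = 3.98199×10^5 km³/s².
Semi-major axis of the transfer orbit: a_t = (6680 + 49000)/2 = 27840 km.
The half-period of the transfer ellipse is t = π√(a_t³/μ) = 23126 s.
The target's mean motion on its circular orbit is ω₂ = √(μ/r₂³) = 5.8178×10^-5 rad/s.
Angle swept by the target during transfer: ω₂·t = 1.3454 rad = 77.09°.
Arrival is 180° from departure on the ellipse, so φ = 180° − 77.09° = 103°.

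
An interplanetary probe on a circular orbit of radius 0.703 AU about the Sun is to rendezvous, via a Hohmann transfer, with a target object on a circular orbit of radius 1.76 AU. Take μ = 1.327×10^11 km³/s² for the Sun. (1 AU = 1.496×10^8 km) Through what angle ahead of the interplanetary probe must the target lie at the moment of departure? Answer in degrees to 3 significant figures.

In km: r₁ = 0.703 × 1.496×10^8 = 1.051688×10^8 km; r₂ = 1.76 × 1.496×10^8 = 2.63296×10^8 km.
Semi-major axis of the transfer orbit: a_t = (1.051688×10^8 + 2.63296×10^8)/2 = 1.842324×10^8 km.
The half-period of the transfer ellipse is t = π√(a_t³/μ) = 2.157×10^7 s.
The target's mean motion on its circular orbit is ω₂ = √(μ/r₂³) = 8.526×10^-8 rad/s.
Angle swept by the target during transfer: ω₂·t = 1.839 rad = 105.4°.
The interplanetary probe traverses 180° on the transfer ellipse, so the target must lead by 180° − 105.4° = 74.6°.

φ = 74.6°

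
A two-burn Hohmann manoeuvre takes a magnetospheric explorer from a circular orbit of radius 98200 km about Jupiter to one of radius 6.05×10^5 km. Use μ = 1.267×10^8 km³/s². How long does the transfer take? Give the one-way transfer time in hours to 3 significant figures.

t = 16.2 hours

Semi-major axis of the transfer orbit: a_t = (98200 + 6.050×10^5)/2 = 3.516×10^5 km.
Transfer time t = π√(a_t³/μ) = π√((3.516×10^5)³ / 1.267×10^8) = 58190 s.
Converting: 58190 s ÷ 3600 s/hour = 16.2 hours.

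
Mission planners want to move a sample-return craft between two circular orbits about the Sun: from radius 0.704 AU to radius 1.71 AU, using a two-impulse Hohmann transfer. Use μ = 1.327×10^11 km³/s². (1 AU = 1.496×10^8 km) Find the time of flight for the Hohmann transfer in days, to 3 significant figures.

In km: r₁ = 0.704 × 1.496×10^8 = 1.053184×10^8 km; r₂ = 1.71 × 1.496×10^8 = 2.55816×10^8 km.
Transfer-ellipse semi-major axis a_t = (r₁ + r₂)/2 = (1.053184×10^8 + 2.55816×10^8)/2 = 1.805672×10^8 km.
By Kepler's third law the transfer-orbit period is T = 2π√(a_t³/μ), so t = T/2 = 2.093×10^7 s.
Converting: 2.093×10^7 s ÷ 86400 s/day = 242 days.

t = 242 days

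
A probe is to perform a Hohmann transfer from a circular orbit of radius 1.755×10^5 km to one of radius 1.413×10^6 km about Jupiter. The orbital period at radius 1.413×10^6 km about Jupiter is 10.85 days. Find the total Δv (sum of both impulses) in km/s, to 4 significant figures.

From Kepler's third law T² = 4π²r³/μ at r = 1.413×10^6 km, T = 10.85 days = 10.85 × 86400 s = 9.3744×10^5 s: μ = 4π²r³/T² = 1.26736×10^8 km³/s².
The Hohmann ellipse has a_t = (r₁ + r₂)/2 = 7.9425×10^5 km.
Circular speed at r₁: v₁ = √(μ/r₁) = √(1.26736×10^8/1.755×10^5) = 26.87 km/s.
Transfer-orbit speed at r₁ (v² = μ(2/r − 1/a)): v_p = √[μ(2/r₁ − 1/a_t)] = 35.84 km/s.
First burn Δv₁ = |v_p − v₁| = 8.970 km/s.
Circular speed at r₂: v₂ = √(μ/r₂) = 9.471 km/s.
Transfer-orbit speed at r₂: v_a = √[μ(2/r₂ − 1/a_t)] = 4.452 km/s.
Second burn Δv₂ = |v₂ − v_a| = 5.019 km/s.
Δv = Δv₁ + Δv₂ = 8.970 + 5.019 = 13.99 km/s.

Δv = 13.99 km/s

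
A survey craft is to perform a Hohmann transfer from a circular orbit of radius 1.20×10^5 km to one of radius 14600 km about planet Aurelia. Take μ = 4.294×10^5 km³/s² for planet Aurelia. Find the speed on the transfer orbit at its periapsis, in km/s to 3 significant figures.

v = 7.24 km/s

Transfer-ellipse semi-major axis a_t = (r₁ + r₂)/2 = (1.200×10^5 + 14600)/2 = 67300 km.
The periapsis of the transfer ellipse is at r = 14600 km.
Applying v² = μ(2/r − 1/a_t): v = 7.242 km/s.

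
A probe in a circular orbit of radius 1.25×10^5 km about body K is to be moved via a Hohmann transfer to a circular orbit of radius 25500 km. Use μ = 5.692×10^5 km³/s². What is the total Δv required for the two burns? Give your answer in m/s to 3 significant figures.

Transfer-ellipse semi-major axis a_t = (r₁ + r₂)/2 = (1.250×10^5 + 25500)/2 = 75250 km.
At r₁ the circular-orbit speed is v₁ = √(μ/r₁) = 2.13392 km/s.
Transfer-orbit speed at r₁ (v² = μ(2/r − 1/a)): v_a = √[μ(2/r₁ − 1/a_t)] = 1.24221 km/s.
First burn Δv₁ = |v_a − v₁| = 0.89171 km/s.
Circular speed at r₂: v₂ = √(μ/r₂) = 4.7246 km/s.
Transfer-orbit speed at r₂: v_p = √[μ(2/r₂ − 1/a_t)] = 6.0893 km/s.
Second burn Δv₂ = |v₂ − v_p| = 1.3647 km/s.
Total Δv = Δv₁ + Δv₂ = 2.256 km/s.

Δv = 2260 m/s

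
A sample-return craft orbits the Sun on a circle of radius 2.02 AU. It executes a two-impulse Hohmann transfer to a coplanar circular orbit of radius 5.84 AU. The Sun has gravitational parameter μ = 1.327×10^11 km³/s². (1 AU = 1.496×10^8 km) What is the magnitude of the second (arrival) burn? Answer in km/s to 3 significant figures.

Δv₂ = 3.49 km/s

In km: r₁ = 2.02 × 1.496×10^8 = 3.02192×10^8 km; r₂ = 5.84 × 1.496×10^8 = 8.73664×10^8 km.
Semi-major axis of the transfer orbit: a_t = (3.02192×10^8 + 8.73664×10^8)/2 = 5.87928×10^8 km.
Circular speed at r = 8.73664×10^8 km: v_c = √(μ/r) = 12.3243 km/s.
Vis-viva on the transfer ellipse at r = 8.73664×10^8 km gives v_t = √[μ(2/r − 1/a_t)] = 8.83573 km/s.
Δv₂ = |v_t − v_c| = |8.83573 − 12.3243| = 3.489 km/s.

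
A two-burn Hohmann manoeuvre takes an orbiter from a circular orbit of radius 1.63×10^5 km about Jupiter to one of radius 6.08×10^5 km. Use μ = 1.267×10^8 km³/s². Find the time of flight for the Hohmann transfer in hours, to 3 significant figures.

t = 18.6 hours

Semi-major axis of the transfer orbit: a_t = (1.630×10^5 + 6.080×10^5)/2 = 3.855×10^5 km.
Half the transfer-orbit period gives t = π√(a_t³/μ) = 66800 s.
Converting: 66800 s ÷ 3600 s/hour = 18.6 hours.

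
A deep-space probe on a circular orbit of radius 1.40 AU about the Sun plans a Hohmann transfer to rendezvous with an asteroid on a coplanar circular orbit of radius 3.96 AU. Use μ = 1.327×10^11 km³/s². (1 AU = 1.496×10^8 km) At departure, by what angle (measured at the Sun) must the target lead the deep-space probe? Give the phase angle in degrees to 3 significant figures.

φ = 79.8°

In km: r₁ = 1.40 × 1.496×10^8 = 2.0944×10^8 km; r₂ = 3.96 × 1.496×10^8 = 5.92416×10^8 km.
Transfer-ellipse semi-major axis a_t = (r₁ + r₂)/2 = (2.0944×10^8 + 5.92416×10^8)/2 = 4.00928×10^8 km.
Transfer time t = π√(a_t³/μ) = 6.923×10^7 s.
Target angular speed ω₂ = √(μ/r₂³) = 2.526×10^-8 rad/s.
Angle swept by the target during transfer: ω₂·t = 1.749 rad = 100.2°.
Arrival is 180° from departure on the ellipse, so φ = 180° − 100.2° = 79.8°.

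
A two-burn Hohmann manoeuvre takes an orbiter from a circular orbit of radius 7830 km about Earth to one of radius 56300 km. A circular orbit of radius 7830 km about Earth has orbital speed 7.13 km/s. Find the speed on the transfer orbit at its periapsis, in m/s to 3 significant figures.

From the circular-orbit relation v² = μ/r at r = 7830 km: μ = v²r = (7.13)² × 7830 = 3.98053×10^5 km³/s².
Transfer-ellipse semi-major axis a_t = (r₁ + r₂)/2 = (7830 + 56300)/2 = 32065 km.
At periapsis, r = 7830 km.
From the vis-viva equation, v = √[μ(2/r − 1/a_t)] = 9.448 km/s.

v = 9450 m/s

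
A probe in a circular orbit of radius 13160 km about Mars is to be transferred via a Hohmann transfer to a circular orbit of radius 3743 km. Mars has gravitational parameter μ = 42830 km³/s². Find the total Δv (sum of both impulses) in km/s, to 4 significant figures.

Δv = 1.442 km/s

Transfer-ellipse semi-major axis a_t = (r₁ + r₂)/2 = (13160 + 3743)/2 = 8451.5 km.
At r₁ the circular-orbit speed is v₁ = √(μ/r₁) = 1.80404 km/s.
Transfer-orbit speed at r₁ (v² = μ(2/r − 1/a)): v_a = √[μ(2/r₁ − 1/a_t)] = 1.20057 km/s.
First burn Δv₁ = |v_a − v₁| = 0.6035 km/s.
Circular speed at r₂: v₂ = √(μ/r₂) = 3.3827 km/s.
Transfer-orbit speed at r₂: v_p = √[μ(2/r₂ − 1/a_t)] = 4.2211 km/s.
Second burn Δv₂ = |v₂ − v_p| = 0.8384 km/s.
Total Δv = Δv₁ + Δv₂ = 1.442 km/s.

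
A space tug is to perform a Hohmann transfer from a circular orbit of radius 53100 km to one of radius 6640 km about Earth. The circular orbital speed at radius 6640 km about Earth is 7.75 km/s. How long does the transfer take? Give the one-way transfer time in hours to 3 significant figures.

From the circular-orbit relation v² = μ/r at r = 6640 km: μ = v²r = (7.75)² × 6640 = 3.98815×10^5 km³/s².
Transfer-ellipse semi-major axis a_t = (r₁ + r₂)/2 = (53100 + 6640)/2 = 29870 km.
Transfer time t = π√(a_t³/μ) = π√((29870)³ / 3.98815×10^5) = 25680 s.
Converting: 25680 s ÷ 3600 s/hour = 7.13 hours.

t = 7.13 hours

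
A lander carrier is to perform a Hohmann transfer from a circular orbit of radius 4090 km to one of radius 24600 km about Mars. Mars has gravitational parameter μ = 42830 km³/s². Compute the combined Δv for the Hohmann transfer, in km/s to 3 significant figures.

Δv = 1.62 km/s

Semi-major axis of the transfer orbit: a_t = (4090 + 24600)/2 = 14345 km.
Circular speed at r₁: v₁ = √(μ/r₁) = √(42830/4090) = 3.236 km/s.
Transfer-orbit speed at r₁ (vis-viva): v_p = √[μ(2/r₁ − 1/a_t)] = 4.238 km/s.
First burn Δv₁ = |v_p − v₁| = 1.002 km/s.
At r₂, v₂ = √(μ/r₂) = 1.3195 km/s.
Transfer-orbit speed at r₂: v_a = √[μ(2/r₂ − 1/a_t)] = 0.70456 km/s.
Second burn Δv₂ = |v₂ − v_a| = 0.6149 km/s.
Total Δv = Δv₁ + Δv₂ = 1.617 km/s.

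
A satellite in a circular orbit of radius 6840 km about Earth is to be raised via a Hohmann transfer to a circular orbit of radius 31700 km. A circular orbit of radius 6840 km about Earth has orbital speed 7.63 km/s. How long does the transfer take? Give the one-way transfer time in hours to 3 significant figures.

From the circular-orbit relation v² = μ/r at r = 6840 km: μ = v²r = (7.63)² × 6840 = 3.98204×10^5 km³/s².
The Hohmann ellipse has a_t = (r₁ + r₂)/2 = 19270 km.
Half the transfer-orbit period gives t = π√(a_t³/μ) = 13320 s.
Converting: 13320 s ÷ 3600 s/hour = 3.70 hours.

t = 3.70 hours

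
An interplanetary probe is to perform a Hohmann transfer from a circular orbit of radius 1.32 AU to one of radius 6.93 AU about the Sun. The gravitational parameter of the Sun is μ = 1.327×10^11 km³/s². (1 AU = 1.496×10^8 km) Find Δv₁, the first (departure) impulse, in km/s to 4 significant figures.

Δv₁ = 7.677 km/s

In km: r₁ = 1.32 × 1.496×10^8 = 1.97472×10^8 km; r₂ = 6.93 × 1.496×10^8 = 1.036728×10^9 km.
Transfer-ellipse semi-major axis a_t = (r₁ + r₂)/2 = (1.97472×10^8 + 1.036728×10^9)/2 = 6.171×10^8 km.
On the circular orbit at r = 1.97472×10^8 km, v_c = √(μ/r) = 25.923 km/s.
Transfer-orbit speed at the same r (vis-viva, a = a_t): v_t = √[μ(2/r − 1/a_t)] = 33.600 km/s.
Δv₁ = |v_t − v_c| = |33.600 − 25.923| = 7.677 km/s.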